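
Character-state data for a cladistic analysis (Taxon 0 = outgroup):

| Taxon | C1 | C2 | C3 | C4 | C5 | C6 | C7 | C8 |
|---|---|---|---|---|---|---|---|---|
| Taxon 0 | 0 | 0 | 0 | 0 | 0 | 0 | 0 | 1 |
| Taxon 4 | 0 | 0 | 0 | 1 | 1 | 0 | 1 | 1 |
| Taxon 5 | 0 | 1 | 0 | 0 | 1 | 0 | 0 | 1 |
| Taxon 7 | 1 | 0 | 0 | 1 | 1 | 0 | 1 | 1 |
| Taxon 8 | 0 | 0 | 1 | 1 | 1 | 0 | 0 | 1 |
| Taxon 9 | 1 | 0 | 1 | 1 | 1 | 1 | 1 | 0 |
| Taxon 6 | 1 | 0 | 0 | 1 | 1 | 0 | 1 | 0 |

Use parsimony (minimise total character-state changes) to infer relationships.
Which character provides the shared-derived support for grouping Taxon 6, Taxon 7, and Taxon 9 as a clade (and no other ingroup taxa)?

Character polarity is set by the outgroup: the derived state is whichever differs from the outgroup's state, so for C8 the derived state is '0', and for the remaining characters it is '1'.
Only Taxon 6, Taxon 7, and Taxon 9 show the derived state '1' for C1, supporting them as a clade.
C2 (derived state '1') is unique to Taxon 5 (autapomorphy; uninformative for grouping).
C3 (state '1') occurs in Taxon 8 and Taxon 9 but conflicts with the nesting implied by the other characters — most parsimoniously interpreted as homoplasy.
Only Taxon 4, Taxon 6, Taxon 7, Taxon 8, and Taxon 9 show the derived state '1' for C4, supporting them as a clade.
All ingroup taxa share the derived state '1' for C5; it defines the ingroup but does not resolve relationships within it.
C6 (derived state '1') is unique to Taxon 9 (autapomorphy; uninformative for grouping).
Only Taxon 4, Taxon 6, Taxon 7, and Taxon 9 show the derived state '1' for C7, supporting them as a clade.
C8 (derived state '0') is shared by Taxon 6 and Taxon 9 — a synapomorphy uniting that clade.
Most parsimonious ingroup topology: (((Taxon 4,(Taxon 7,(Taxon 9,Taxon 6))),Taxon 8),Taxon 5).
The clade {Taxon 6, Taxon 7, Taxon 9} is supported by C1: its derived state '1' occurs in exactly those taxa and in no other taxon (including the outgroup).

C1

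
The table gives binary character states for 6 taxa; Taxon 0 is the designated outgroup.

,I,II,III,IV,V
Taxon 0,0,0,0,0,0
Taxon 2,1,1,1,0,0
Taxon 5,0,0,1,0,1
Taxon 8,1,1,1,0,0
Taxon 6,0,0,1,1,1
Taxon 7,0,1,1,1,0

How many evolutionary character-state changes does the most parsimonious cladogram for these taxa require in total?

The outgroup has state '0' for every character, so '1' is the derived state throughout.
Only Taxon 2 and Taxon 8 show the derived state '1' for I, supporting them as a clade.
II (derived state '1') is shared by Taxon 2, Taxon 7, and Taxon 8 — a synapomorphy uniting that clade.
III (derived state '1') is shared by all ingroup taxa — unites the whole ingroup.
IV groups Taxon 6 and Taxon 7, which is incompatible with the clades supported by the remaining characters; treating it as convergent (homoplasy) costs fewer steps than any alternative tree.
V: derived state '1' in Taxon 5 and Taxon 6 only — synapomorphy for {Taxon 5, Taxon 6}.
Most parsimonious ingroup topology: (((Taxon 2,Taxon 8),Taxon 7),(Taxon 5,Taxon 6)).
Changes per character on this tree: I: 1; II: 1; III: 1; IV: 2; V: 1.
Total = 6.

6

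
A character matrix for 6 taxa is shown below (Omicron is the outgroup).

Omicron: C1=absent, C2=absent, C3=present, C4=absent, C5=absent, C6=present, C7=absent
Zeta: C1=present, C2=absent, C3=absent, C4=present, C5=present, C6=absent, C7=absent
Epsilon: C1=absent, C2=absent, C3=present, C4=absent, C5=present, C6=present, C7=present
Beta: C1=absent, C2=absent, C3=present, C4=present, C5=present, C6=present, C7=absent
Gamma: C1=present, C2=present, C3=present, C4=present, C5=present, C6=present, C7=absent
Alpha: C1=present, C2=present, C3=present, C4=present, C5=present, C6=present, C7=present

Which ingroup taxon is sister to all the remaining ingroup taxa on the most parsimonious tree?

Epsilon

Character polarity is set by the outgroup: the derived state is whichever differs from the outgroup's state, so for C3, C6 the derived state is 'absent', and for the remaining characters it is 'present'.
C1: derived state 'present' in Alpha, Gamma, and Zeta only — synapomorphy for {Alpha, Gamma, Zeta}.
C2 (derived state 'present') is shared by Alpha and Gamma — a synapomorphy uniting that clade.
C3: derived state 'absent' in Zeta only — an autapomorphy, so it tells us nothing about relationships among taxa.
Only Alpha, Beta, Gamma, and Zeta show the derived state 'present' for C4, supporting them as a clade.
C5 (derived state 'present') is shared by all ingroup taxa — unites the whole ingroup.
C6 (derived state 'absent') is unique to Zeta (autapomorphy; uninformative for grouping).
C7 groups Alpha and Epsilon, which is incompatible with the clades supported by the remaining characters; treating it as convergent (homoplasy) costs fewer steps than any alternative tree.
Most parsimonious ingroup topology: (((Zeta,(Gamma,Alpha)),Beta),Epsilon).
Epsilon is sister to the clade containing all other ingroup taxa, so it is the earliest-diverging (most basal) ingroup lineage.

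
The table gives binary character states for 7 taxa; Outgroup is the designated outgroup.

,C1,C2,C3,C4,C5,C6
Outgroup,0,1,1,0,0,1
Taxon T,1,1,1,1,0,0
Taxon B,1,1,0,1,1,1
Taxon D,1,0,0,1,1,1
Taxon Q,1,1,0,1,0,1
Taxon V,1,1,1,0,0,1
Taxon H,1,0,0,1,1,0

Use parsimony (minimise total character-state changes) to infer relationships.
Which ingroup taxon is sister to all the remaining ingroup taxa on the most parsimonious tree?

Taxon V

Character polarity is set by the outgroup: the derived state is whichever differs from the outgroup's state, so for C2, C3, C6 the derived state is '0', and for the remaining characters it is '1'.
All ingroup taxa share the derived state '1' for C1; it defines the ingroup but does not resolve relationships within it.
C2: derived state '0' in Taxon D and Taxon H only — synapomorphy for {Taxon D, Taxon H}.
Only Taxon B, Taxon D, Taxon H, and Taxon Q show the derived state '0' for C3, supporting them as a clade.
Only Taxon B, Taxon D, Taxon H, Taxon Q, and Taxon T show the derived state '1' for C4, supporting them as a clade.
C5 (derived state '1') is shared by Taxon B, Taxon D, and Taxon H — a synapomorphy uniting that clade.
C6 (state '0') occurs in Taxon H and Taxon T but conflicts with the nesting implied by the other characters — most parsimoniously interpreted as homoplasy.
Most parsimonious ingroup topology: ((Taxon T,((Taxon B,(Taxon D,Taxon H)),Taxon Q)),Taxon V).
Taxon V is sister to the clade containing all other ingroup taxa, so it is the earliest-diverging (most basal) ingroup lineage.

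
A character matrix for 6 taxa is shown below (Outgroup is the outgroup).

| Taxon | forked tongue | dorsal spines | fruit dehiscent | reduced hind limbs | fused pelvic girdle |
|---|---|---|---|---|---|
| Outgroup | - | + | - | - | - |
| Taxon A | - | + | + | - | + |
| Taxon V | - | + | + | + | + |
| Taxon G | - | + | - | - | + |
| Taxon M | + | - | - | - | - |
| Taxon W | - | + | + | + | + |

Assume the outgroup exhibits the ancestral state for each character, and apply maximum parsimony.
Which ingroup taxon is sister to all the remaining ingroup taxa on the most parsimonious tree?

Taxon M

Character polarity is set by the outgroup: the derived state is whichever differs from the outgroup's state, so for dorsal spines the derived state is '-', and for the remaining characters it is '+'.
forked tongue: derived state '+' in Taxon M only — an autapomorphy, so it tells us nothing about relationships among taxa.
dorsal spines (derived state '-') is unique to Taxon M (autapomorphy; uninformative for grouping).
fruit dehiscent (derived state '+') is shared by Taxon A, Taxon V, and Taxon W — a synapomorphy uniting that clade.
reduced hind limbs (derived state '+') is shared by Taxon V and Taxon W — a synapomorphy uniting that clade.
fused pelvic girdle: derived state '+' in Taxon A, Taxon G, Taxon V, and Taxon W only — synapomorphy for {Taxon A, Taxon G, Taxon V, Taxon W}.
Most parsimonious ingroup topology: (((Taxon A,(Taxon V,Taxon W)),Taxon G),Taxon M).
Taxon M is sister to the clade containing all other ingroup taxa, so it is the earliest-diverging (most basal) ingroup lineage.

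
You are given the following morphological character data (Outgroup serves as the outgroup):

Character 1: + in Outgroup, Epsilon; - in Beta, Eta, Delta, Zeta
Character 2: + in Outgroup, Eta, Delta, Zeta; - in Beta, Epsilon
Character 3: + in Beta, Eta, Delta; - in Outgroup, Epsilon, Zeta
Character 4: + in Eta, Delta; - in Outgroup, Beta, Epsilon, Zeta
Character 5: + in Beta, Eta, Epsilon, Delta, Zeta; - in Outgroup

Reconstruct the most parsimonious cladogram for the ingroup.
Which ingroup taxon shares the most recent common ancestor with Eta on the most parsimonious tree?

Delta

Character polarity is set by the outgroup: the derived state is whichever differs from the outgroup's state, so for Character 1, Character 2 the derived state is '-', and for the remaining characters it is '+'.
Character 1: derived state '-' in Beta, Delta, Eta, and Zeta only — synapomorphy for {Beta, Delta, Eta, Zeta}.
Character 2 (state '-') occurs in Beta and Epsilon but conflicts with the nesting implied by the other characters — most parsimoniously interpreted as homoplasy.
Character 3: derived state '+' in Beta, Delta, and Eta only — synapomorphy for {Beta, Delta, Eta}.
Character 4 (derived state '+') is shared by Delta and Eta — a synapomorphy uniting that clade.
All ingroup taxa share the derived state '+' for Character 5; it defines the ingroup but does not resolve relationships within it.
Most parsimonious ingroup topology: (((Beta,(Eta,Delta)),Zeta),Epsilon).
Eta and Delta form a cherry on this tree, so they are sister taxa.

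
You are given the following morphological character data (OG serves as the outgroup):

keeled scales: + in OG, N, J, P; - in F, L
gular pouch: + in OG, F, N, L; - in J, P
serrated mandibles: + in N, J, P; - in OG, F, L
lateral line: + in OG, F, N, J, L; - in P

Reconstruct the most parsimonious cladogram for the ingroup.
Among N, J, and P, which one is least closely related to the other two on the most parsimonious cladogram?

Character polarity is set by the outgroup: the derived state is whichever differs from the outgroup's state, so for keeled scales, gular pouch, lateral line the derived state is '-', and for the remaining characters it is '+'.
keeled scales (derived state '-') is shared by F and L — a synapomorphy uniting that clade.
gular pouch (derived state '-') is shared by J and P — a synapomorphy uniting that clade.
Only J, N, and P show the derived state '+' for serrated mandibles, supporting them as a clade.
lateral line: derived state '-' in P only — an autapomorphy, so it tells us nothing about relationships among taxa.
Most parsimonious ingroup topology: ((F,L),(N,(J,P))).
J and P share a more recent common ancestor with each other than either does with N, so N is the least closely related of the three.

N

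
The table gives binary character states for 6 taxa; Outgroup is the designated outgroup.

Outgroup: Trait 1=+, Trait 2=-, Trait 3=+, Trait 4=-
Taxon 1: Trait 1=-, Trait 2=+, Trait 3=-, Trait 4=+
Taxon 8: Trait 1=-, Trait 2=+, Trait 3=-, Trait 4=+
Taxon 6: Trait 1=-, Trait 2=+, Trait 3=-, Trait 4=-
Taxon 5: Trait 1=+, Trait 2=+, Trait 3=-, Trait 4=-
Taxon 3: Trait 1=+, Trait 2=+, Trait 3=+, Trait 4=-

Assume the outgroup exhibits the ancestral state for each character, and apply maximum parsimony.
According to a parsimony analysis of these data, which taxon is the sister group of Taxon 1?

Character polarity is set by the outgroup: the derived state is whichever differs from the outgroup's state, so for Trait 1, Trait 3 the derived state is '-', and for the remaining characters it is '+'.
Only Taxon 1, Taxon 6, and Taxon 8 show the derived state '-' for Trait 1, supporting them as a clade.
All ingroup taxa share the derived state '+' for Trait 2; it defines the ingroup but does not resolve relationships within it.
Trait 3 (derived state '-') is shared by Taxon 1, Taxon 5, Taxon 6, and Taxon 8 — a synapomorphy uniting that clade.
Only Taxon 1 and Taxon 8 show the derived state '+' for Trait 4, supporting them as a clade.
Most parsimonious ingroup topology: ((((Taxon 1,Taxon 8),Taxon 6),Taxon 5),Taxon 3).
Taxon 1 and Taxon 8 form a cherry on this tree, so they are sister taxa.

Taxon 8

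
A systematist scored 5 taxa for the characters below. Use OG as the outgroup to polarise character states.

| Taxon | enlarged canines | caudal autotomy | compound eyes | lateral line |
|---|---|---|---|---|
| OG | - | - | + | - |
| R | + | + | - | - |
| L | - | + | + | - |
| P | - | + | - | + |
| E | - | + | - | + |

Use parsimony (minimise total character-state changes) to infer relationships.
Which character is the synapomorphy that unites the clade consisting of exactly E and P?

lateral line

Character polarity is set by the outgroup: the derived state is whichever differs from the outgroup's state, so for compound eyes the derived state is '-', and for the remaining characters it is '+'.
enlarged canines (derived state '+') is unique to R (autapomorphy; uninformative for grouping).
caudal autotomy (derived state '+') is shared by all ingroup taxa — unites the whole ingroup.
compound eyes (derived state '-') is shared by E, P, and R — a synapomorphy uniting that clade.
lateral line: derived state '+' in E and P only — synapomorphy for {E, P}.
Most parsimonious ingroup topology: ((R,(P,E)),L).
The clade {E, P} is supported by lateral line: its derived state '+' occurs in exactly those taxa and in no other taxon (including the outgroup).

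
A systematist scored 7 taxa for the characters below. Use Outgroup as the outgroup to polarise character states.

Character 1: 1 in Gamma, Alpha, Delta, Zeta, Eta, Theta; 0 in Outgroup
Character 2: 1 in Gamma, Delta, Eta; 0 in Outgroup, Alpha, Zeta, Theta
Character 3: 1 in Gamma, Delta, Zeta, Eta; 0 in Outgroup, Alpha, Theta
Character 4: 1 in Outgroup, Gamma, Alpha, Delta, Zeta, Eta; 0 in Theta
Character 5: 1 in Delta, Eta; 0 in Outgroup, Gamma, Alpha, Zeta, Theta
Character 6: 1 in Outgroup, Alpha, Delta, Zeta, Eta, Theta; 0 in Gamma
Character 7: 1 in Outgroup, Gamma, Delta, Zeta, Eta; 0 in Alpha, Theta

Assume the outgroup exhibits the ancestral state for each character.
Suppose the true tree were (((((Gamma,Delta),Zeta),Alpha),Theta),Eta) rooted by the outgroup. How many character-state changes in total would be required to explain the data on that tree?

11

Map each character onto (((((Gamma,Delta),Zeta),Alpha),Theta),Eta) (rooted by Outgroup) and count the minimum state changes it requires (Fitch parsimony):
Character 1: 1; Character 2: 2; Character 3: 2; Character 4: 1; Character 5: 2; Character 6: 1; Character 7: 2.
Total tree length = 11.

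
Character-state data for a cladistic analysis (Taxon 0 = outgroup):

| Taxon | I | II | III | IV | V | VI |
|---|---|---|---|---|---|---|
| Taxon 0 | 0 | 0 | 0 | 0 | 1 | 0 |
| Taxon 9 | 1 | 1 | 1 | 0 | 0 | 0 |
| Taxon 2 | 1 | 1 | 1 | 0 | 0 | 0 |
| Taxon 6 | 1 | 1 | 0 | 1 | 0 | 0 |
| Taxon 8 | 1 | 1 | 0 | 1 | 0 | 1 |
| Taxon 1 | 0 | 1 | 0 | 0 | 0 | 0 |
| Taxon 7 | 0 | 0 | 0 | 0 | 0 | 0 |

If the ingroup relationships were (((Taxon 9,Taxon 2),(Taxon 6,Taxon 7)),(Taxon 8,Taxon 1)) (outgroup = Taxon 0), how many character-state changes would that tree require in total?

10

Map each character onto (((Taxon 9,Taxon 2),(Taxon 6,Taxon 7)),(Taxon 8,Taxon 1)) (rooted by Taxon 0) and count the minimum state changes it requires (Fitch parsimony):
I: 3; II: 2; III: 1; IV: 2; V: 1; VI: 1.
Total tree length = 10.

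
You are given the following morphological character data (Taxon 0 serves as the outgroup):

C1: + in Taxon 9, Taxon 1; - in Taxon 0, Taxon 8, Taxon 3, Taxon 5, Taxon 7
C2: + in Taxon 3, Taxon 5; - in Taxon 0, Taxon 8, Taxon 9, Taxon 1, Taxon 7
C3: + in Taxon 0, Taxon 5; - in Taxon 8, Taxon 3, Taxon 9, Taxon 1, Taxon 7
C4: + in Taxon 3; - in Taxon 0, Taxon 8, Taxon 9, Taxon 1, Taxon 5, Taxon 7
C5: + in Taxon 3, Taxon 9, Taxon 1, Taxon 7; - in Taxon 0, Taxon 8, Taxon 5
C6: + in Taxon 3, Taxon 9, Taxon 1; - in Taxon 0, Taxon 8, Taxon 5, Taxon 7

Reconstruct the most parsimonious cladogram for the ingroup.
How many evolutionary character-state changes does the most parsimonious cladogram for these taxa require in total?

7

Character polarity is set by the outgroup: the derived state is whichever differs from the outgroup's state, so for C3 the derived state is '-', and for the remaining characters it is '+'.
C1 (derived state '+') is shared by Taxon 1 and Taxon 9 — a synapomorphy uniting that clade.
C2 groups Taxon 3 and Taxon 5, which is incompatible with the clades supported by the remaining characters; treating it as convergent (homoplasy) costs fewer steps than any alternative tree.
Only Taxon 1, Taxon 3, Taxon 7, Taxon 8, and Taxon 9 show the derived state '-' for C3, supporting them as a clade.
C4 (derived state '+') is unique to Taxon 3 (autapomorphy; uninformative for grouping).
C5 (derived state '+') is shared by Taxon 1, Taxon 3, Taxon 7, and Taxon 9 — a synapomorphy uniting that clade.
C6 (derived state '+') is shared by Taxon 1, Taxon 3, and Taxon 9 — a synapomorphy uniting that clade.
Most parsimonious ingroup topology: ((Taxon 8,((Taxon 3,(Taxon 9,Taxon 1)),Taxon 7)),Taxon 5).
Changes per character on this tree: C1: 1; C2: 2; C3: 1; C4: 1; C5: 1; C6: 1.
Total = 7.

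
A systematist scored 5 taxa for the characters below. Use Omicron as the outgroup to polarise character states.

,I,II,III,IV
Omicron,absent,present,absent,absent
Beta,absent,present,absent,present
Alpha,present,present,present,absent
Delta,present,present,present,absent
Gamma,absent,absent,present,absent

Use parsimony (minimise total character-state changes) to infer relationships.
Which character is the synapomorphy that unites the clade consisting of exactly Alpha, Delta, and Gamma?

III

Character polarity is set by the outgroup: the derived state is whichever differs from the outgroup's state, so for II the derived state is 'absent', and for the remaining characters it is 'present'.
Only Alpha and Delta show the derived state 'present' for I, supporting them as a clade.
II: derived state 'absent' in Gamma only — an autapomorphy, so it tells us nothing about relationships among taxa.
Only Alpha, Delta, and Gamma show the derived state 'present' for III, supporting them as a clade.
IV: derived state 'present' in Beta only — an autapomorphy, so it tells us nothing about relationships among taxa.
Most parsimonious ingroup topology: (Beta,((Alpha,Delta),Gamma)).
The clade {Alpha, Delta, Gamma} is supported by III: its derived state 'present' occurs in exactly those taxa and in no other taxon (including the outgroup).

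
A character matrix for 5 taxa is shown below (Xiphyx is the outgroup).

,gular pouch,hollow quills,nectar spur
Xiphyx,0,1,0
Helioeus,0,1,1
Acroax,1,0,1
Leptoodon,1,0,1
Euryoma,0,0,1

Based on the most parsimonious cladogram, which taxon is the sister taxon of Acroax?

Leptoodon

Character polarity is set by the outgroup: the derived state is whichever differs from the outgroup's state, so for hollow quills the derived state is '0', and for the remaining characters it is '1'.
gular pouch (derived state '1') is shared by Acroax and Leptoodon — a synapomorphy uniting that clade.
hollow quills: derived state '0' in Acroax, Euryoma, and Leptoodon only — synapomorphy for {Acroax, Euryoma, Leptoodon}.
nectar spur (derived state '1') is shared by all ingroup taxa — unites the whole ingroup.
Most parsimonious ingroup topology: (Helioeus,((Acroax,Leptoodon),Euryoma)).
Acroax and Leptoodon form a cherry on this tree, so they are sister taxa.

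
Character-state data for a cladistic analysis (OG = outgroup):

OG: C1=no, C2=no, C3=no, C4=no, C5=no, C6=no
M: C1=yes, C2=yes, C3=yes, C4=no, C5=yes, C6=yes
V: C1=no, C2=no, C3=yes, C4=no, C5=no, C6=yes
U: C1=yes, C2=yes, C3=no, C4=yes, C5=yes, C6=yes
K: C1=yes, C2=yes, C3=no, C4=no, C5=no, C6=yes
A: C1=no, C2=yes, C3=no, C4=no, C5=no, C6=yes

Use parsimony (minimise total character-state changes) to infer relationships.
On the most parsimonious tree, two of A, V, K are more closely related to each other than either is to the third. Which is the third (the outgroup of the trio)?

V

The outgroup has state 'no' for every character, so 'yes' is the derived state throughout.
C1: derived state 'yes' in K, M, and U only — synapomorphy for {K, M, U}.
C2 (derived state 'yes') is shared by A, K, M, and U — a synapomorphy uniting that clade.
C3 groups M and V, which is incompatible with the clades supported by the remaining characters; treating it as convergent (homoplasy) costs fewer steps than any alternative tree.
C4 (derived state 'yes') is unique to U (autapomorphy; uninformative for grouping).
Only M and U show the derived state 'yes' for C5, supporting them as a clade.
C6 (derived state 'yes') is shared by all ingroup taxa — unites the whole ingroup.
Most parsimonious ingroup topology: ((((M,U),K),A),V).
A and K share a more recent common ancestor with each other than either does with V, so V is the least closely related of the three.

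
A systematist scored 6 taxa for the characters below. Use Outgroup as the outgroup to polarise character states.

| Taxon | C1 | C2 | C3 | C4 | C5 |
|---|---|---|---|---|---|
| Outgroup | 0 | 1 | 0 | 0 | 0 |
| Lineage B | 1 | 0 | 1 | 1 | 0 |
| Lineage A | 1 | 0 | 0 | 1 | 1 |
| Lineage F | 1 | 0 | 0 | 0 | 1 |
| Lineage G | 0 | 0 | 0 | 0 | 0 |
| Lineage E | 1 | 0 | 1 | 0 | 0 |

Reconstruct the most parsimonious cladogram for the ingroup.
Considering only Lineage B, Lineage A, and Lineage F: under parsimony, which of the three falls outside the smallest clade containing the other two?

Lineage B

Character polarity is set by the outgroup: the derived state is whichever differs from the outgroup's state, so for C2 the derived state is '0', and for the remaining characters it is '1'.
C1 (derived state '1') is shared by Lineage A, Lineage B, Lineage E, and Lineage F — a synapomorphy uniting that clade.
C2 (derived state '0') is shared by all ingroup taxa — unites the whole ingroup.
Only Lineage B and Lineage E show the derived state '1' for C3, supporting them as a clade.
C4 groups Lineage A and Lineage B, which is incompatible with the clades supported by the remaining characters; treating it as convergent (homoplasy) costs fewer steps than any alternative tree.
C5: derived state '1' in Lineage A and Lineage F only — synapomorphy for {Lineage A, Lineage F}.
Most parsimonious ingroup topology: (((Lineage B,Lineage E),(Lineage A,Lineage F)),Lineage G).
Lineage A and Lineage F share a more recent common ancestor with each other than either does with Lineage B, so Lineage B is the least closely related of the three.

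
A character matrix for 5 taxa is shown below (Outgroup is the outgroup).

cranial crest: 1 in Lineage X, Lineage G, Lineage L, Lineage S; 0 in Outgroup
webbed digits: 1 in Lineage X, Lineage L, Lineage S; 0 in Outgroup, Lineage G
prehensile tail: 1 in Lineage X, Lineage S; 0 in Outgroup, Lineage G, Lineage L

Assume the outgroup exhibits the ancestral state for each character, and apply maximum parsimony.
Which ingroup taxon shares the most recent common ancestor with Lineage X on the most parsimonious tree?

The outgroup has state '0' for every character, so '1' is the derived state throughout.
All ingroup taxa share the derived state '1' for cranial crest; it defines the ingroup but does not resolve relationships within it.
Only Lineage L, Lineage S, and Lineage X show the derived state '1' for webbed digits, supporting them as a clade.
prehensile tail (derived state '1') is shared by Lineage S and Lineage X — a synapomorphy uniting that clade.
Most parsimonious ingroup topology: (((Lineage S,Lineage X),Lineage L),Lineage G).
Lineage X and Lineage S form a cherry on this tree, so they are sister taxa.

Lineage S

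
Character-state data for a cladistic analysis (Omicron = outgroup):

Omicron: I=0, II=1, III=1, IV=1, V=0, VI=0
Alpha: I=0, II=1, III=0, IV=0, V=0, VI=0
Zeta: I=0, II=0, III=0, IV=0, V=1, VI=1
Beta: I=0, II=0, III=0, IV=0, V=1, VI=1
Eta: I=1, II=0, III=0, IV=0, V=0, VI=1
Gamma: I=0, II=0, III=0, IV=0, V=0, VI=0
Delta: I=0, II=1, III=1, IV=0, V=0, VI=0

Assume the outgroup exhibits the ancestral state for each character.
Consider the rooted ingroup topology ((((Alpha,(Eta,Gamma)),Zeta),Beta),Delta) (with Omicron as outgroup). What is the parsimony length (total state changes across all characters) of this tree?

10

Map each character onto ((((Alpha,(Eta,Gamma)),Zeta),Beta),Delta) (rooted by Omicron) and count the minimum state changes it requires (Fitch parsimony):
I: 1; II: 2; III: 1; IV: 1; V: 2; VI: 3.
Total tree length = 10.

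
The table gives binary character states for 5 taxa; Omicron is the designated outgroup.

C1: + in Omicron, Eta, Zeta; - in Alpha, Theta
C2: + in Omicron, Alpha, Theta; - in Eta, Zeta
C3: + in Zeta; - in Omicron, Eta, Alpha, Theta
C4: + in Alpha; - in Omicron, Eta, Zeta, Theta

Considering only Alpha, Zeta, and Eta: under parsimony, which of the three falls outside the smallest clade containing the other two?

Character polarity is set by the outgroup: the derived state is whichever differs from the outgroup's state, so for C1, C2 the derived state is '-', and for the remaining characters it is '+'.
Only Alpha and Theta show the derived state '-' for C1, supporting them as a clade.
C2: derived state '-' in Eta and Zeta only — synapomorphy for {Eta, Zeta}.
C3: derived state '+' in Zeta only — an autapomorphy, so it tells us nothing about relationships among taxa.
C4: derived state '+' in Alpha only — an autapomorphy, so it tells us nothing about relationships among taxa.
Most parsimonious ingroup topology: ((Eta,Zeta),(Alpha,Theta)).
Zeta and Eta share a more recent common ancestor with each other than either does with Alpha, so Alpha is the least closely related of the three.

Alpha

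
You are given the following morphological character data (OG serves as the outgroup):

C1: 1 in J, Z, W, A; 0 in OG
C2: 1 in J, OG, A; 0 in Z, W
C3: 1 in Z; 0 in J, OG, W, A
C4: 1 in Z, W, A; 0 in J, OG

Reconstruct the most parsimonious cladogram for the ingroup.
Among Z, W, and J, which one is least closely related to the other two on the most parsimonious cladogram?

J

Character polarity is set by the outgroup: the derived state is whichever differs from the outgroup's state, so for C2 the derived state is '0', and for the remaining characters it is '1'.
All ingroup taxa share the derived state '1' for C1; it defines the ingroup but does not resolve relationships within it.
C2: derived state '0' in W and Z only — synapomorphy for {W, Z}.
C3 (derived state '1') is unique to Z (autapomorphy; uninformative for grouping).
C4 (derived state '1') is shared by A, W, and Z — a synapomorphy uniting that clade.
Most parsimonious ingroup topology: (((W,Z),A),J).
Z and W share a more recent common ancestor with each other than either does with J, so J is the least closely related of the three.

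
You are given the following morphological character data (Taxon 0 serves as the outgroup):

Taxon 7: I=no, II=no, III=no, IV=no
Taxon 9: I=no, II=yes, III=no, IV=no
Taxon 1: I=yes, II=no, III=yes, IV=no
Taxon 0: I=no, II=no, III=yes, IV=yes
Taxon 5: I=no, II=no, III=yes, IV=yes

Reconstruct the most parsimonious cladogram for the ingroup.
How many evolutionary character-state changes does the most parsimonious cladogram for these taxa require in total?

Character polarity is set by the outgroup: the derived state is whichever differs from the outgroup's state, so for III, IV the derived state is 'no', and for the remaining characters it is 'yes'.
I: derived state 'yes' in Taxon 1 only — an autapomorphy, so it tells us nothing about relationships among taxa.
II: derived state 'yes' in Taxon 9 only — an autapomorphy, so it tells us nothing about relationships among taxa.
Only Taxon 7 and Taxon 9 show the derived state 'no' for III, supporting them as a clade.
IV (derived state 'no') is shared by Taxon 1, Taxon 7, and Taxon 9 — a synapomorphy uniting that clade.
Most parsimonious ingroup topology: ((Taxon 1,(Taxon 9,Taxon 7)),Taxon 5).
Changes per character on this tree: I: 1; II: 1; III: 1; IV: 1.
Total = 4.

4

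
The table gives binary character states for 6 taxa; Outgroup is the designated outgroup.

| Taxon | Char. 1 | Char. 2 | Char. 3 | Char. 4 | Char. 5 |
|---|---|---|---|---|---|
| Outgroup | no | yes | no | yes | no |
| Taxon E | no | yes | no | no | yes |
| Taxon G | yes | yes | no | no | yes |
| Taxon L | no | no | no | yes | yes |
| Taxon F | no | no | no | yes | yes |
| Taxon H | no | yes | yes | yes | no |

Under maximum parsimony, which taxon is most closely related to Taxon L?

Taxon F

Character polarity is set by the outgroup: the derived state is whichever differs from the outgroup's state, so for Char. 2, Char. 4 the derived state is 'no', and for the remaining characters it is 'yes'.
Char. 1: derived state 'yes' in Taxon G only — an autapomorphy, so it tells us nothing about relationships among taxa.
Char. 2: derived state 'no' in Taxon F and Taxon L only — synapomorphy for {Taxon F, Taxon L}.
Char. 3: derived state 'yes' in Taxon H only — an autapomorphy, so it tells us nothing about relationships among taxa.
Only Taxon E and Taxon G show the derived state 'no' for Char. 4, supporting them as a clade.
Only Taxon E, Taxon F, Taxon G, and Taxon L show the derived state 'yes' for Char. 5, supporting them as a clade.
Most parsimonious ingroup topology: (((Taxon E,Taxon G),(Taxon L,Taxon F)),Taxon H).
Taxon L and Taxon F form a cherry on this tree, so they are sister taxa.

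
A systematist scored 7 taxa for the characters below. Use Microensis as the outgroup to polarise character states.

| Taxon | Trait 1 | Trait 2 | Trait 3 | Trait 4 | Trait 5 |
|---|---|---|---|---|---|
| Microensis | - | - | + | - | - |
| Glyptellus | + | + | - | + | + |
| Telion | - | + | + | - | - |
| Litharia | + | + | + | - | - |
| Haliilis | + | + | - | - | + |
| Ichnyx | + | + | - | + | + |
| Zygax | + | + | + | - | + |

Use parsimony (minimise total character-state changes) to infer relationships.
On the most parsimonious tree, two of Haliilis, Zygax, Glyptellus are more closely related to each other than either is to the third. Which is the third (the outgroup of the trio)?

Character polarity is set by the outgroup: the derived state is whichever differs from the outgroup's state, so for Trait 3 the derived state is '-', and for the remaining characters it is '+'.
Only Glyptellus, Haliilis, Ichnyx, Litharia, and Zygax show the derived state '+' for Trait 1, supporting them as a clade.
Trait 2 (derived state '+') is shared by all ingroup taxa — unites the whole ingroup.
Trait 3: derived state '-' in Glyptellus, Haliilis, and Ichnyx only — synapomorphy for {Glyptellus, Haliilis, Ichnyx}.
Only Glyptellus and Ichnyx show the derived state '+' for Trait 4, supporting them as a clade.
Only Glyptellus, Haliilis, Ichnyx, and Zygax show the derived state '+' for Trait 5, supporting them as a clade.
Most parsimonious ingroup topology: (((((Glyptellus,Ichnyx),Haliilis),Zygax),Litharia),Telion).
Glyptellus and Haliilis share a more recent common ancestor with each other than either does with Zygax, so Zygax is the least closely related of the three.

Zygax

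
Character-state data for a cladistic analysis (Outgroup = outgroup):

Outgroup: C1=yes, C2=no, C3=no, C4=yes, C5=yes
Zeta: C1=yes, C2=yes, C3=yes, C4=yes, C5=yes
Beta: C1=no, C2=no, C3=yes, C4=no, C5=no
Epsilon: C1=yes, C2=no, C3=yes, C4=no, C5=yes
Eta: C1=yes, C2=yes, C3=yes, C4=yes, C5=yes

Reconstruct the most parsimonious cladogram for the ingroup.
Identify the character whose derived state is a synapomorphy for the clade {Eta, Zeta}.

Character polarity is set by the outgroup: the derived state is whichever differs from the outgroup's state, so for C1, C4, C5 the derived state is 'no', and for the remaining characters it is 'yes'.
C1 (derived state 'no') is unique to Beta (autapomorphy; uninformative for grouping).
C2: derived state 'yes' in Eta and Zeta only — synapomorphy for {Eta, Zeta}.
All ingroup taxa share the derived state 'yes' for C3; it defines the ingroup but does not resolve relationships within it.
Only Beta and Epsilon show the derived state 'no' for C4, supporting them as a clade.
C5 (derived state 'no') is unique to Beta (autapomorphy; uninformative for grouping).
Most parsimonious ingroup topology: ((Zeta,Eta),(Beta,Epsilon)).
The clade {Eta, Zeta} is supported by C2: its derived state 'yes' occurs in exactly those taxa and in no other taxon (including the outgroup).

C2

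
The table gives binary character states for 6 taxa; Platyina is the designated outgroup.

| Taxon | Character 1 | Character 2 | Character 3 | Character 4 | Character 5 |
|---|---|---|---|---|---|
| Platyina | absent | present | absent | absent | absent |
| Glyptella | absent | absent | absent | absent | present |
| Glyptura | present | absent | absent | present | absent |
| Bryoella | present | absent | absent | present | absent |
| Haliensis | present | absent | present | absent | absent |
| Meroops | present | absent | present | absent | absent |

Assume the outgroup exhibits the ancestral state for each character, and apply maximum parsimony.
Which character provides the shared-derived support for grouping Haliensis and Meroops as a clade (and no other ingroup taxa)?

Character 3

Character polarity is set by the outgroup: the derived state is whichever differs from the outgroup's state, so for Character 2 the derived state is 'absent', and for the remaining characters it is 'present'.
Character 1 (derived state 'present') is shared by Bryoella, Glyptura, Haliensis, and Meroops — a synapomorphy uniting that clade.
All ingroup taxa share the derived state 'absent' for Character 2; it defines the ingroup but does not resolve relationships within it.
Only Haliensis and Meroops show the derived state 'present' for Character 3, supporting them as a clade.
Character 4: derived state 'present' in Bryoella and Glyptura only — synapomorphy for {Bryoella, Glyptura}.
Character 5 (derived state 'present') is unique to Glyptella (autapomorphy; uninformative for grouping).
Most parsimonious ingroup topology: (Glyptella,((Glyptura,Bryoella),(Haliensis,Meroops))).
The clade {Haliensis, Meroops} is supported by Character 3: its derived state 'present' occurs in exactly those taxa and in no other taxon (including the outgroup).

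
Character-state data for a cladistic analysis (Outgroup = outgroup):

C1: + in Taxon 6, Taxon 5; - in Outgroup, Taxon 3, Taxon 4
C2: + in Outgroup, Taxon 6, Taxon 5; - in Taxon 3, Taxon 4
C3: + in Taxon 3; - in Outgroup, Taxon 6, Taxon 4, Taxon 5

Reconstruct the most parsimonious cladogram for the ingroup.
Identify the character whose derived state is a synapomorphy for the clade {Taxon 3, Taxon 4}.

C2

Character polarity is set by the outgroup: the derived state is whichever differs from the outgroup's state, so for C2 the derived state is '-', and for the remaining characters it is '+'.
Only Taxon 5 and Taxon 6 show the derived state '+' for C1, supporting them as a clade.
C2 (derived state '-') is shared by Taxon 3 and Taxon 4 — a synapomorphy uniting that clade.
C3 (derived state '+') is unique to Taxon 3 (autapomorphy; uninformative for grouping).
Most parsimonious ingroup topology: ((Taxon 6,Taxon 5),(Taxon 3,Taxon 4)).
The clade {Taxon 3, Taxon 4} is supported by C2: its derived state '-' occurs in exactly those taxa and in no other taxon (including the outgroup).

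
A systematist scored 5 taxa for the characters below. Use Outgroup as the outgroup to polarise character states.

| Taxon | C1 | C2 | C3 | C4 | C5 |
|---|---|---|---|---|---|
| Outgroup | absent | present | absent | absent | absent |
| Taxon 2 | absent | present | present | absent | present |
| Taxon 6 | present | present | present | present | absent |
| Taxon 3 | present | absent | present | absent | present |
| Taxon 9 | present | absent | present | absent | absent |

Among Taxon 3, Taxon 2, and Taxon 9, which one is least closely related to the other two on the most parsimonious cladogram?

Character polarity is set by the outgroup: the derived state is whichever differs from the outgroup's state, so for C2 the derived state is 'absent', and for the remaining characters it is 'present'.
C1 (derived state 'present') is shared by Taxon 3, Taxon 6, and Taxon 9 — a synapomorphy uniting that clade.
C2 (derived state 'absent') is shared by Taxon 3 and Taxon 9 — a synapomorphy uniting that clade.
All ingroup taxa share the derived state 'present' for C3; it defines the ingroup but does not resolve relationships within it.
C4 (derived state 'present') is unique to Taxon 6 (autapomorphy; uninformative for grouping).
C5 (state 'present') occurs in Taxon 2 and Taxon 3 but conflicts with the nesting implied by the other characters — most parsimoniously interpreted as homoplasy.
Most parsimonious ingroup topology: (Taxon 2,(Taxon 6,(Taxon 3,Taxon 9))).
Taxon 3 and Taxon 9 share a more recent common ancestor with each other than either does with Taxon 2, so Taxon 2 is the least closely related of the three.

Taxon 2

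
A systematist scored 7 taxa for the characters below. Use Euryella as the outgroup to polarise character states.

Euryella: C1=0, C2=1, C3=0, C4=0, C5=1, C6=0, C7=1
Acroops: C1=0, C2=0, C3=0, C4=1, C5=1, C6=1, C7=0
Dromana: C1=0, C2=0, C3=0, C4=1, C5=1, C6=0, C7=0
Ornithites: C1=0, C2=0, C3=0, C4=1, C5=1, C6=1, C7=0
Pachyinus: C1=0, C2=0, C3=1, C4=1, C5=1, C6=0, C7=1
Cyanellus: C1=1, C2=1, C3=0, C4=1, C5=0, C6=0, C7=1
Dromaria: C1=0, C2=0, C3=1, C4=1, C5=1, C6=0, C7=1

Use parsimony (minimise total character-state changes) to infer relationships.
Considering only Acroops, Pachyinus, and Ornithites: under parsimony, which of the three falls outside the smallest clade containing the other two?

Pachyinus

Character polarity is set by the outgroup: the derived state is whichever differs from the outgroup's state, so for C2, C5, C7 the derived state is '0', and for the remaining characters it is '1'.
C1: derived state '1' in Cyanellus only — an autapomorphy, so it tells us nothing about relationships among taxa.
C2 (derived state '0') is shared by Acroops, Dromana, Dromaria, Ornithites, and Pachyinus — a synapomorphy uniting that clade.
C3 (derived state '1') is shared by Dromaria and Pachyinus — a synapomorphy uniting that clade.
All ingroup taxa share the derived state '1' for C4; it defines the ingroup but does not resolve relationships within it.
C5: derived state '0' in Cyanellus only — an autapomorphy, so it tells us nothing about relationships among taxa.
C6 (derived state '1') is shared by Acroops and Ornithites — a synapomorphy uniting that clade.
C7: derived state '0' in Acroops, Dromana, and Ornithites only — synapomorphy for {Acroops, Dromana, Ornithites}.
Most parsimonious ingroup topology: ((((Acroops,Ornithites),Dromana),(Pachyinus,Dromaria)),Cyanellus).
Ornithites and Acroops share a more recent common ancestor with each other than either does with Pachyinus, so Pachyinus is the least closely related of the three.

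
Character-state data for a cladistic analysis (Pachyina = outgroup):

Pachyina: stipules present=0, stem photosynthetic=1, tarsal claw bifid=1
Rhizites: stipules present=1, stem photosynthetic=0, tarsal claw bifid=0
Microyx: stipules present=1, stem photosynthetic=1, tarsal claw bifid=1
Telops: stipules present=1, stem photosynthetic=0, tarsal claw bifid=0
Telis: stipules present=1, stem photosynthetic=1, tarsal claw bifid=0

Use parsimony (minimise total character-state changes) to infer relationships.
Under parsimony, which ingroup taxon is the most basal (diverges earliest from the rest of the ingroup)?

Character polarity is set by the outgroup: the derived state is whichever differs from the outgroup's state, so for stem photosynthetic, tarsal claw bifid the derived state is '0', and for the remaining characters it is '1'.
All ingroup taxa share the derived state '1' for stipules present; it defines the ingroup but does not resolve relationships within it.
stem photosynthetic (derived state '0') is shared by Rhizites and Telops — a synapomorphy uniting that clade.
tarsal claw bifid (derived state '0') is shared by Rhizites, Telis, and Telops — a synapomorphy uniting that clade.
Most parsimonious ingroup topology: (((Rhizites,Telops),Telis),Microyx).
Microyx is sister to the clade containing all other ingroup taxa, so it is the earliest-diverging (most basal) ingroup lineage.

Microyx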